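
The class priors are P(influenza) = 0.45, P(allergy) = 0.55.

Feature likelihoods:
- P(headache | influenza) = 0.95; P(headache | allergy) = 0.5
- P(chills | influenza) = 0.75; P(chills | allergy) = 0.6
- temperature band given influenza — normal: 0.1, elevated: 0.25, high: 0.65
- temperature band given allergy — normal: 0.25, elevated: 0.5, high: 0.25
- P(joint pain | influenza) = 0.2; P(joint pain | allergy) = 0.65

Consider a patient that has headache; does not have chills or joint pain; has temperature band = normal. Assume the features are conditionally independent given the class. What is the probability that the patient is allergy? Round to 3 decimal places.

0.530

influenza: 0.45 × 0.95 × (1−0.75) × 0.1 × (1−0.2) = 0.00855
allergy: 0.55 × 0.5 × (1−0.6) × 0.25 × (1−0.65) = 0.009625
P(allergy | x) = 0.009625 / 0.018175 ≈ 0.530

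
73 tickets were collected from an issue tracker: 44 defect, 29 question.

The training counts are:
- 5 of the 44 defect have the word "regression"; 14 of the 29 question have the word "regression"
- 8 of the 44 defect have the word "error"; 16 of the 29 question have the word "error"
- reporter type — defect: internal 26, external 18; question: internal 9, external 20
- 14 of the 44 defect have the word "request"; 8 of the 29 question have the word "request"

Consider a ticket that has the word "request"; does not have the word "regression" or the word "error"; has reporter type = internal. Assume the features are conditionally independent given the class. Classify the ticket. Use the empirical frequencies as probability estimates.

defect

defect: (44/73) × (39/44) × (36/44) × (26/44) × (14/44) ≈ 0.0821841
question: (29/73) × (15/29) × (13/29) × (9/29) × (8/29) ≈ 0.00788588
Highest score → defect.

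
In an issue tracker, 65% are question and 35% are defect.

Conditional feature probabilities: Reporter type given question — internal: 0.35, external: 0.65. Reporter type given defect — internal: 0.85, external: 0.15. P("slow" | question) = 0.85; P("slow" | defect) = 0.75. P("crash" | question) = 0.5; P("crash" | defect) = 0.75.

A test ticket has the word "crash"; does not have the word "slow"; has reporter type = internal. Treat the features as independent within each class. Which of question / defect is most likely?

question: 0.65 × 0.35 × (1−0.85) × 0.5 = 0.0170625
defect: 0.35 × 0.85 × (1−0.75) × 0.75 = 0.05578125
Highest score → defect.

defect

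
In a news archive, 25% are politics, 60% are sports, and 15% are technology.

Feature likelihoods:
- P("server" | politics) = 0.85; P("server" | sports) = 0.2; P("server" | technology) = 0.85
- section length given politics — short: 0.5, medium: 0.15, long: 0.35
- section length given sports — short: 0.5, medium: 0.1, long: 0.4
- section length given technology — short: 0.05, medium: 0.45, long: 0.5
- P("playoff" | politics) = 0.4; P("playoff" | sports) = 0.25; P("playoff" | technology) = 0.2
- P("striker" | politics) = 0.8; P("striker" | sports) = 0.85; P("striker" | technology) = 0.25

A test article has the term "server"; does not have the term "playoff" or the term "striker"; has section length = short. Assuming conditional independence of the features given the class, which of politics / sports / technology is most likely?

politics: 0.25 × 0.85 × 0.5 × (1−0.4) × (1−0.8) = 0.01275
sports: 0.6 × 0.2 × 0.5 × (1−0.25) × (1−0.85) = 0.00675
technology: 0.15 × 0.85 × 0.05 × (1−0.2) × (1−0.25) = 0.003825
Highest score → politics.

politics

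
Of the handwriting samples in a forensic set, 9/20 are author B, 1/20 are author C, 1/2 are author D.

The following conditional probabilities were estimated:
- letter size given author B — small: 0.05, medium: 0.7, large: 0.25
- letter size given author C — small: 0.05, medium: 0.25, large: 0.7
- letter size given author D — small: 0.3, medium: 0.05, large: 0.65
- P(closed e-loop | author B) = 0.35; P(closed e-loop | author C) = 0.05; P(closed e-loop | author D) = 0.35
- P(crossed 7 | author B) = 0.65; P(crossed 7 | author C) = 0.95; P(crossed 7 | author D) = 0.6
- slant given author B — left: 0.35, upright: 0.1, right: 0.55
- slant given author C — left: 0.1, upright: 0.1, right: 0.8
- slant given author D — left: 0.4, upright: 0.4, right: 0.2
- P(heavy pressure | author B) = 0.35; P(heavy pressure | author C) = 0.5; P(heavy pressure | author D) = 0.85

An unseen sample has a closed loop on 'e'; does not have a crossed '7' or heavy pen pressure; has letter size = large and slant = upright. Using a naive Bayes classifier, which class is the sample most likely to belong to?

author D

author B: 0.45 × 0.25 × 0.35 × (1−0.65) × 0.1 × (1−0.35) = 0.00089578125
author C: 0.05 × 0.7 × 0.05 × (1−0.95) × 0.1 × (1−0.5) = 0.000004375
author D: 0.5 × 0.65 × 0.35 × (1−0.6) × 0.4 × (1−0.85) = 0.00273
Highest score → author D.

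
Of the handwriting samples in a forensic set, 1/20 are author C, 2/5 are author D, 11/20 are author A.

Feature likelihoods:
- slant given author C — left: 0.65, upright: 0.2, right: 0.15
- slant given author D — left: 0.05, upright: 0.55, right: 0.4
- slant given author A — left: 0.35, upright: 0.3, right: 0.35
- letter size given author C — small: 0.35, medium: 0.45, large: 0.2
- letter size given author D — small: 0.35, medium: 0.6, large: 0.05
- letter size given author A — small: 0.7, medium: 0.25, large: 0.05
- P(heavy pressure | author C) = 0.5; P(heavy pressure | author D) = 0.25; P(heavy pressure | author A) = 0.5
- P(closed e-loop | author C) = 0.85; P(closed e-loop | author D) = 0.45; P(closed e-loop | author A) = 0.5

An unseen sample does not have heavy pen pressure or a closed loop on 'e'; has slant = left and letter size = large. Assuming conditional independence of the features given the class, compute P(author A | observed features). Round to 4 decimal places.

0.7278

author C: 0.05 × 0.65 × 0.2 × (1−0.5) × (1−0.85) = 0.0004875
author D: 0.4 × 0.05 × 0.05 × (1−0.25) × (1−0.45) = 0.0004125
author A: 0.55 × 0.35 × 0.05 × (1−0.5) × (1−0.5) = 0.00240625
P(author A | x) = 0.00240625 / 0.00330625 ≈ 0.7278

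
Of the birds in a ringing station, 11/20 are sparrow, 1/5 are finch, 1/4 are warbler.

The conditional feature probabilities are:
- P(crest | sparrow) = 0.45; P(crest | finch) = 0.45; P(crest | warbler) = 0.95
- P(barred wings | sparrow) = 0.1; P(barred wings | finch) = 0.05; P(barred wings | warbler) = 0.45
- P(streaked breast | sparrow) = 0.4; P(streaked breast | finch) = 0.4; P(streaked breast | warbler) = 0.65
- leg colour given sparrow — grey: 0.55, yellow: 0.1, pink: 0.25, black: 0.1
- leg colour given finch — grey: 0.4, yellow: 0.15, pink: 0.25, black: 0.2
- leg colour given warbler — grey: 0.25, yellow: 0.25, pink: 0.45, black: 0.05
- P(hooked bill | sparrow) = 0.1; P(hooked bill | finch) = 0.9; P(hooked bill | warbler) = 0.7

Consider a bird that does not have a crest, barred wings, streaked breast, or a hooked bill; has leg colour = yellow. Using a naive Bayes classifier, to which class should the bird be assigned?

sparrow

sparrow: 0.55 × (1−0.45) × (1−0.1) × (1−0.4) × 0.1 × (1−0.1) = 0.0147015
finch: 0.2 × (1−0.45) × (1−0.05) × (1−0.4) × 0.15 × (1−0.9) = 0.0009405
warbler: 0.25 × (1−0.95) × (1−0.45) × (1−0.65) × 0.25 × (1−0.7) = 0.00018046875
Highest score → sparrow.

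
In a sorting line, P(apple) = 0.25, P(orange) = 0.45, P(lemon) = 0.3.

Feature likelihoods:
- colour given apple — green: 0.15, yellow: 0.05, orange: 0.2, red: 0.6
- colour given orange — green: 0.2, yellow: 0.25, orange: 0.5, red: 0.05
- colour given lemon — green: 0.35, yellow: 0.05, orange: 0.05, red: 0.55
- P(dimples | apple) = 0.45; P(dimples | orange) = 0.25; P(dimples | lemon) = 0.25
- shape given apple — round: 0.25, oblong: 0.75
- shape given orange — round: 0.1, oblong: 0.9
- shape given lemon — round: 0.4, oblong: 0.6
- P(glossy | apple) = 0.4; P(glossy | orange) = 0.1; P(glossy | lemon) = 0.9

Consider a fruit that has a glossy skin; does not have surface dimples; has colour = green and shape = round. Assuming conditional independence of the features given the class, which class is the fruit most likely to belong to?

apple: 0.25 × 0.15 × (1−0.45) × 0.25 × 0.4 = 0.0020625
orange: 0.45 × 0.2 × (1−0.25) × 0.1 × 0.1 = 0.000675
lemon: 0.3 × 0.35 × (1−0.25) × 0.4 × 0.9 = 0.02835
Highest score → lemon.

lemon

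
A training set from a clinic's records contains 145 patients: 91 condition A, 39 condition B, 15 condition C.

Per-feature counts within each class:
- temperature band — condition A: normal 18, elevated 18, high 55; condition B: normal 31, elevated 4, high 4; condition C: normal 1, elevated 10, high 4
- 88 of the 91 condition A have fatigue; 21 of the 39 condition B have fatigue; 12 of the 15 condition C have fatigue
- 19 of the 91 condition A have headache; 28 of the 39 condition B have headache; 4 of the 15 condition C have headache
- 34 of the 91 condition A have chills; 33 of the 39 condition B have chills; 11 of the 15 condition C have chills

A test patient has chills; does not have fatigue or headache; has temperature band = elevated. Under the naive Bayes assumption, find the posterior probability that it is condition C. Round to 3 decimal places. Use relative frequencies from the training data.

condition A: (91/145) × (18/91) × (3/91) × (72/91) × (34/91) ≈ 0.0012098
condition B: (39/145) × (4/39) × (18/39) × (11/39) × (33/39) ≈ 0.00303863
condition C: (15/145) × (10/15) × (3/15) × (11/15) × (11/15) ≈ 0.00741762
P(condition C | x) = 0.00741762 / 0.01166605 ≈ 0.636

0.636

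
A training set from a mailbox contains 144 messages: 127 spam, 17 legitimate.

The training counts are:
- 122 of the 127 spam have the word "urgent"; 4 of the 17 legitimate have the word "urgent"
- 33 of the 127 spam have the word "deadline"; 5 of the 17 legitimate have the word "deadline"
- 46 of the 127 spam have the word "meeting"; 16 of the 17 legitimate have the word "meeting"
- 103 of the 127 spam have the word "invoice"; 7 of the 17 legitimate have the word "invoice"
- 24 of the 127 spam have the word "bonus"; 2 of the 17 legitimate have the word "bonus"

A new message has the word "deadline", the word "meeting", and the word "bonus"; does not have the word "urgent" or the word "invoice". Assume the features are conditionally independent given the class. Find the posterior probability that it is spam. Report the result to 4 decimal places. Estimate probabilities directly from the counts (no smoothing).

0.0632

spam: (127/144) × (5/127) × (33/127) × (46/127) × (24/127) × (24/127) ≈ 0.000116704
legitimate: (17/144) × (13/17) × (5/17) × (16/17) × (10/17) × (2/17) ≈ 0.00172944
P(spam | x) = 0.000116704 / 0.001846144 ≈ 0.0632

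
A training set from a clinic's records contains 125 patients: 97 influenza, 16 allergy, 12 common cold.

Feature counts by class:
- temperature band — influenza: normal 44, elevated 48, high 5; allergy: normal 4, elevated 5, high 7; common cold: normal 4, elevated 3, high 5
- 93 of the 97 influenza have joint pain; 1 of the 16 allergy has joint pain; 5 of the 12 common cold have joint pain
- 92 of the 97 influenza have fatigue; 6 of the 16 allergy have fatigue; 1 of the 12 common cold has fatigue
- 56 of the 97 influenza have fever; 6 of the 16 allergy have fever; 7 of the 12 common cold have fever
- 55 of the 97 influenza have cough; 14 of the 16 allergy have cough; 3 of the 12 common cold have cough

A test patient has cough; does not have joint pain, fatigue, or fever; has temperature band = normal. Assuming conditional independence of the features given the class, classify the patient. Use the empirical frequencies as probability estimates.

allergy

influenza: (97/125) × (44/97) × (4/97) × (5/97) × (41/97) × (55/97) ≈ 0.000179321
allergy: (16/125) × (4/16) × (15/16) × (10/16) × (10/16) × (14/16) = 0.01025390625
common cold: (12/125) × (4/12) × (7/12) × (11/12) × (5/12) × (3/12) ≈ 0.00178241
Highest score → allergy.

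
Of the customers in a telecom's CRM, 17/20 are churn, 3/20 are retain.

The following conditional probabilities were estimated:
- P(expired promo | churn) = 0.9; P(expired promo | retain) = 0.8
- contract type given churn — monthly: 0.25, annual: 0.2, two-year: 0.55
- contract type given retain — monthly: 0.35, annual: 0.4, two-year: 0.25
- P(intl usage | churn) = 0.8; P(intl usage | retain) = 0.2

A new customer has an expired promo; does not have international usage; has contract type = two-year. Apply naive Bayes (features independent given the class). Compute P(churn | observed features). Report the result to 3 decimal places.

0.778

churn: 0.85 × 0.9 × 0.55 × (1−0.8) = 0.08415
retain: 0.15 × 0.8 × 0.25 × (1−0.2) = 0.024
P(churn | x) = 0.08415 / 0.10815 ≈ 0.778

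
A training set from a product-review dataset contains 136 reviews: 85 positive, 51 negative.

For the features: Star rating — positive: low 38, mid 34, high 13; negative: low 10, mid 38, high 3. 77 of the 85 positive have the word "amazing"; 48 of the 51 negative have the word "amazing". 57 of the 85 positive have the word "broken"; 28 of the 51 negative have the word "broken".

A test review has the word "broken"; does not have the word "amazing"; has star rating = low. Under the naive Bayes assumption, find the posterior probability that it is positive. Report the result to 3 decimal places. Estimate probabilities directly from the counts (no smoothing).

positive: (85/136) × (38/85) × (8/85) × (57/85) ≈ 0.0176348
negative: (51/136) × (10/51) × (3/51) × (28/51) ≈ 0.00237465
P(positive | x) = 0.0176348 / 0.02000945 ≈ 0.881

0.881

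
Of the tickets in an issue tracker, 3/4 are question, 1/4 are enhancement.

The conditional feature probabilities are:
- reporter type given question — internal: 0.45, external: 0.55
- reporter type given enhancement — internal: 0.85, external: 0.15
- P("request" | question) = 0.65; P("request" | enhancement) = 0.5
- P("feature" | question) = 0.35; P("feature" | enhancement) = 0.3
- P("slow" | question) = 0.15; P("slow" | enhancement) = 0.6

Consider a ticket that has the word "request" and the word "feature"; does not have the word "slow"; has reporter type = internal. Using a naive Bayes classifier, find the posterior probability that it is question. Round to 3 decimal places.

question: 0.75 × 0.45 × 0.65 × 0.35 × (1−0.15) = 0.0652640625
enhancement: 0.25 × 0.85 × 0.5 × 0.3 × (1−0.6) = 0.01275
P(question | x) = 0.0652640625 / 0.0780140625 ≈ 0.837

0.837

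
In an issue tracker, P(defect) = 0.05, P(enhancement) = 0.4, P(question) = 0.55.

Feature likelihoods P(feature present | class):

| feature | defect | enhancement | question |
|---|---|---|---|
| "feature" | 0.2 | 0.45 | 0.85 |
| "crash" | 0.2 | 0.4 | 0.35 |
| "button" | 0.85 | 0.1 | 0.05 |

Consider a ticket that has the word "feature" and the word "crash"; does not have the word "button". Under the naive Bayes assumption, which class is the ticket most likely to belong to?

question

defect: 0.05 × 0.2 × 0.2 × (1−0.85) = 0.0003
enhancement: 0.4 × 0.45 × 0.4 × (1−0.1) = 0.0648
question: 0.55 × 0.85 × 0.35 × (1−0.05) = 0.15544375
Highest score → question.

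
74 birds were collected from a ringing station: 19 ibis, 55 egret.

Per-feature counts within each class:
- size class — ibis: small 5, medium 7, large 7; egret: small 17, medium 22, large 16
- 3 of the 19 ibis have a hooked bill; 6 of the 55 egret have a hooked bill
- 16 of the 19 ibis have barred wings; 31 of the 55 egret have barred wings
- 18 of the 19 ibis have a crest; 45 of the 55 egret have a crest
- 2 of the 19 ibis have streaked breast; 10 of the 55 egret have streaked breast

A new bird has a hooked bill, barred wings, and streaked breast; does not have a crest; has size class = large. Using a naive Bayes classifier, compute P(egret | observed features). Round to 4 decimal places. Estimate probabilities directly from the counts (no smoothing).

0.8631

ibis: (19/74) × (7/19) × (3/19) × (16/19) × (1/19) × (2/19) ≈ 0.0000696824
egret: (55/74) × (16/55) × (6/55) × (31/55) × (10/55) × (10/55) ≈ 0.000439491
P(egret | x) = 0.000439491 / 0.0005091734 ≈ 0.8631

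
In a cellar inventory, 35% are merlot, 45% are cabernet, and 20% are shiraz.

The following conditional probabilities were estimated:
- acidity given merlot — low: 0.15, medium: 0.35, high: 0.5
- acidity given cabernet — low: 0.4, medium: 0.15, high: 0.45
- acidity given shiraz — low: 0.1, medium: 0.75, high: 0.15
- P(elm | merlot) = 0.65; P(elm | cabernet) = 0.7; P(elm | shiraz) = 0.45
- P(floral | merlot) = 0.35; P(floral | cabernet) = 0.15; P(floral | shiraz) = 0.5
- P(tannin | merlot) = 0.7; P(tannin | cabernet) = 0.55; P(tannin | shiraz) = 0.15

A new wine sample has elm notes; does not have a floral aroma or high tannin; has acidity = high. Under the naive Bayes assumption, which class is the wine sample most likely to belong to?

cabernet

merlot: 0.35 × 0.5 × 0.65 × (1−0.35) × (1−0.7) = 0.02218125
cabernet: 0.45 × 0.45 × 0.7 × (1−0.15) × (1−0.55) = 0.054219375
shiraz: 0.2 × 0.15 × 0.45 × (1−0.5) × (1−0.15) = 0.0057375
Highest score → cabernet.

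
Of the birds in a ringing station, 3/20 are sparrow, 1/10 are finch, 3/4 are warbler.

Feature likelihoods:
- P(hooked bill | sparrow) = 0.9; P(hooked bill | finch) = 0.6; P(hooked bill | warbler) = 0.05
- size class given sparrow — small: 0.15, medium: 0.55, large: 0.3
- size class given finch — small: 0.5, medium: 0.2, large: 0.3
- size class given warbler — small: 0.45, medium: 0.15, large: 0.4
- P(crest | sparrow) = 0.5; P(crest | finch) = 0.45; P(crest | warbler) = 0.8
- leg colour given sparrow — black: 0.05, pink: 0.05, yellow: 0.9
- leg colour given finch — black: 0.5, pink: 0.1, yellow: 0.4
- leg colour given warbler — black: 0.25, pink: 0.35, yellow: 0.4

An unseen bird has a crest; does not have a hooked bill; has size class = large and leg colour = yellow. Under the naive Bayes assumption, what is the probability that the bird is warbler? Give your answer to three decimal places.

0.956

sparrow: 0.15 × (1−0.9) × 0.3 × 0.5 × 0.9 = 0.002025
finch: 0.1 × (1−0.6) × 0.3 × 0.45 × 0.4 = 0.00216
warbler: 0.75 × (1−0.05) × 0.4 × 0.8 × 0.4 = 0.0912
P(warbler | x) = 0.0912 / 0.095385 ≈ 0.956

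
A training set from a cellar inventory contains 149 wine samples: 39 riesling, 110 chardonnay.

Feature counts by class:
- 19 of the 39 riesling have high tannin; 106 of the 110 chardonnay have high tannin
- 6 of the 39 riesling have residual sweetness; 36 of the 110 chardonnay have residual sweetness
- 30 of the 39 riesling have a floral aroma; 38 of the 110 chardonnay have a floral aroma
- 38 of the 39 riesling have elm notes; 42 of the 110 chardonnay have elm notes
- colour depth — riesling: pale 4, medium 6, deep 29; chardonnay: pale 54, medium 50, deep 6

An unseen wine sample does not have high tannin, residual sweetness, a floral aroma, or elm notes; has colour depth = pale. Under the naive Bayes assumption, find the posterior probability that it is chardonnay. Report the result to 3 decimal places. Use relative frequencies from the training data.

0.981

riesling: (39/149) × (20/39) × (33/39) × (9/39) × (1/39) × (4/39) ≈ 0.000068929
chardonnay: (110/149) × (4/110) × (74/110) × (72/110) × (68/110) × (54/110) ≈ 0.00358732
P(chardonnay | x) = 0.00358732 / 0.003656249 ≈ 0.981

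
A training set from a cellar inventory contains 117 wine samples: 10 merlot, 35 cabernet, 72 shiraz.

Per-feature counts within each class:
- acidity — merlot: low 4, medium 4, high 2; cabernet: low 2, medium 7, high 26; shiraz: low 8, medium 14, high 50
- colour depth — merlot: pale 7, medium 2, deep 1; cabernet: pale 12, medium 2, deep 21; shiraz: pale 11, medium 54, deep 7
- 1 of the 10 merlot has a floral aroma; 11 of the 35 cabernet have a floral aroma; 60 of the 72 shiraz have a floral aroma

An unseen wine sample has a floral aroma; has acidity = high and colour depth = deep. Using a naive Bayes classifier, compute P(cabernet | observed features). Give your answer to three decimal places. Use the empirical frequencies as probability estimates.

merlot: (10/117) × (2/10) × (1/10) × (1/10) ≈ 0.00017094
cabernet: (35/117) × (26/35) × (21/35) × (11/35) ≈ 0.0419048
shiraz: (72/117) × (50/72) × (7/72) × (60/72) ≈ 0.0346233
P(cabernet | x) = 0.0419048 / 0.07669904 ≈ 0.546

0.546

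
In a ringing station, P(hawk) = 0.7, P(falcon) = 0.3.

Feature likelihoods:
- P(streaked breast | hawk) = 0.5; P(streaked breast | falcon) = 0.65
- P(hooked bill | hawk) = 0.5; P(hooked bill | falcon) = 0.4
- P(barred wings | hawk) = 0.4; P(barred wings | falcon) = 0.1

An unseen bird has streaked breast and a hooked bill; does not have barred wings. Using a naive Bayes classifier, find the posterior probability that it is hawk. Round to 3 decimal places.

0.599

hawk: 0.7 × 0.5 × 0.5 × (1−0.4) = 0.105
falcon: 0.3 × 0.65 × 0.4 × (1−0.1) = 0.0702
P(hawk | x) = 0.105 / 0.1752 ≈ 0.599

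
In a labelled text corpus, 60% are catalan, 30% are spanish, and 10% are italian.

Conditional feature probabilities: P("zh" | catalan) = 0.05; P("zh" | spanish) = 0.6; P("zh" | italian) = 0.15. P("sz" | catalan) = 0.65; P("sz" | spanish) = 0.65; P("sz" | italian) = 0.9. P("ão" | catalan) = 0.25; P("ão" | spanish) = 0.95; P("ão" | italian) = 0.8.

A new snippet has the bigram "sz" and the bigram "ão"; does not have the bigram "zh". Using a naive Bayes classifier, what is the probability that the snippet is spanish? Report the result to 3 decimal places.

catalan: 0.6 × (1−0.05) × 0.65 × 0.25 = 0.092625
spanish: 0.3 × (1−0.6) × 0.65 × 0.95 = 0.0741
italian: 0.1 × (1−0.15) × 0.9 × 0.8 = 0.0612
P(spanish | x) = 0.0741 / 0.227925 ≈ 0.325

0.325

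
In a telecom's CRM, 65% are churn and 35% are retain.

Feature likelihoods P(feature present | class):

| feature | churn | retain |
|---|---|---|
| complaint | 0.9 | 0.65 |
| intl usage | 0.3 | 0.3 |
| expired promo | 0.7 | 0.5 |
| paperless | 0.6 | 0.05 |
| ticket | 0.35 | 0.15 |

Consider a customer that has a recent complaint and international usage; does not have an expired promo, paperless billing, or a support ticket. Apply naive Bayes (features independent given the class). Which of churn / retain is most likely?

retain

churn: 0.65 × 0.9 × 0.3 × (1−0.7) × (1−0.6) × (1−0.35) = 0.013689
retain: 0.35 × 0.65 × 0.3 × (1−0.5) × (1−0.05) × (1−0.15) = 0.0275559375
Highest score → retain.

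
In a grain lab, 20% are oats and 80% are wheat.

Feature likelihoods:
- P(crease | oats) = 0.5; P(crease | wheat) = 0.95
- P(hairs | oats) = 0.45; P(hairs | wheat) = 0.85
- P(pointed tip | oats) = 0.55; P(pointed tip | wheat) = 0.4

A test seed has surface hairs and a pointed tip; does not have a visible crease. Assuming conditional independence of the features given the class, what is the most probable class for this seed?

oats: 0.2 × (1−0.5) × 0.45 × 0.55 = 0.02475
wheat: 0.8 × (1−0.95) × 0.85 × 0.4 = 0.0136
Highest score → oats.

oats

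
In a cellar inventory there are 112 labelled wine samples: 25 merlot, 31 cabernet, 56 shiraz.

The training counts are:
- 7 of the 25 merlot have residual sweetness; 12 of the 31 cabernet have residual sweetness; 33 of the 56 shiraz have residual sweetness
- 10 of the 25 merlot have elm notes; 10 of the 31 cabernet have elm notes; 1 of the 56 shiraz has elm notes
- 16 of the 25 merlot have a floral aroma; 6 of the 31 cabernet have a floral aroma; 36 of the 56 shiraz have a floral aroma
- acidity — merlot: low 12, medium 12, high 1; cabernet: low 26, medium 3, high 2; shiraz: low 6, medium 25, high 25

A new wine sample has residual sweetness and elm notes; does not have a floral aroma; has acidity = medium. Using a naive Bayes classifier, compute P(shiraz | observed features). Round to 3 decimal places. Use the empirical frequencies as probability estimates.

0.107

merlot: (25/112) × (7/25) × (10/25) × (9/25) × (12/25) = 0.00432
cabernet: (31/112) × (12/31) × (10/31) × (25/31) × (3/31) ≈ 0.00269736
shiraz: (56/112) × (33/56) × (1/56) × (20/56) × (25/56) ≈ 0.000838884
P(shiraz | x) = 0.000838884 / 0.007856244 ≈ 0.107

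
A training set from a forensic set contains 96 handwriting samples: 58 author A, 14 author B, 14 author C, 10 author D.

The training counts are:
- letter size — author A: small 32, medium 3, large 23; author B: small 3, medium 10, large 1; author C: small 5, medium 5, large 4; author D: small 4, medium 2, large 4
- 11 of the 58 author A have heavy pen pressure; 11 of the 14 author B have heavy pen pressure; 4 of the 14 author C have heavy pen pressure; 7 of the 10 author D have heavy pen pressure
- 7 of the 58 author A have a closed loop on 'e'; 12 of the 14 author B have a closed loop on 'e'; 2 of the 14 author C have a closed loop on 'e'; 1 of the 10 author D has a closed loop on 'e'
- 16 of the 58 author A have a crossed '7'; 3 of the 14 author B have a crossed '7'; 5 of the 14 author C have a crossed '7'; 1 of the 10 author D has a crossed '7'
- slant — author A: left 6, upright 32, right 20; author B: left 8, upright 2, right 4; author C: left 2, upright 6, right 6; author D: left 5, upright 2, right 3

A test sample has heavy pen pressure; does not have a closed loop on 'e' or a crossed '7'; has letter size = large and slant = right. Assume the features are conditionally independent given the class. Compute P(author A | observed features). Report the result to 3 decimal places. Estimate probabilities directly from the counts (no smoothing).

author A: (58/96) × (23/58) × (11/58) × (51/58) × (42/58) × (20/58) ≈ 0.0099767
author B: (14/96) × (1/14) × (11/14) × (2/14) × (11/14) × (4/14) ≈ 0.000262477
author C: (14/96) × (4/14) × (4/14) × (12/14) × (9/14) × (6/14) ≈ 0.00281133
author D: (10/96) × (4/10) × (7/10) × (9/10) × (9/10) × (3/10) = 0.0070875
P(author A | x) = 0.0099767 / 0.020138007 ≈ 0.495

0.495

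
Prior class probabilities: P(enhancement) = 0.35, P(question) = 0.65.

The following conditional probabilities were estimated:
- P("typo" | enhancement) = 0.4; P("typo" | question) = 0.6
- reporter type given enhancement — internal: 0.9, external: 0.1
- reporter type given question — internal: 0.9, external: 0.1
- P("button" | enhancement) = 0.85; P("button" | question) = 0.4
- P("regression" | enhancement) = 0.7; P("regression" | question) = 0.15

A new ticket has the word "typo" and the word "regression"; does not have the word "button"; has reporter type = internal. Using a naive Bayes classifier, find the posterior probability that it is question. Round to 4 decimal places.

0.7048

enhancement: 0.35 × 0.4 × 0.9 × (1−0.85) × 0.7 = 0.01323
question: 0.65 × 0.6 × 0.9 × (1−0.4) × 0.15 = 0.03159
P(question | x) = 0.03159 / 0.04482 ≈ 0.7048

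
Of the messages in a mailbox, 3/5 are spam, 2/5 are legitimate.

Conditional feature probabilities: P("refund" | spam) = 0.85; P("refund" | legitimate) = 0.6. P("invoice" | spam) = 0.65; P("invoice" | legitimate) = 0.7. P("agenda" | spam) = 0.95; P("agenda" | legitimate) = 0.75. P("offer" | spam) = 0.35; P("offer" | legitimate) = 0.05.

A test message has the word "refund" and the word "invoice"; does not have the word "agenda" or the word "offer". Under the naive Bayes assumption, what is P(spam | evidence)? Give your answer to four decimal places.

spam: 0.6 × 0.85 × 0.65 × (1−0.95) × (1−0.35) = 0.01077375
legitimate: 0.4 × 0.6 × 0.7 × (1−0.75) × (1−0.05) = 0.0399
P(spam | x) = 0.01077375 / 0.05067375 ≈ 0.2126

0.2126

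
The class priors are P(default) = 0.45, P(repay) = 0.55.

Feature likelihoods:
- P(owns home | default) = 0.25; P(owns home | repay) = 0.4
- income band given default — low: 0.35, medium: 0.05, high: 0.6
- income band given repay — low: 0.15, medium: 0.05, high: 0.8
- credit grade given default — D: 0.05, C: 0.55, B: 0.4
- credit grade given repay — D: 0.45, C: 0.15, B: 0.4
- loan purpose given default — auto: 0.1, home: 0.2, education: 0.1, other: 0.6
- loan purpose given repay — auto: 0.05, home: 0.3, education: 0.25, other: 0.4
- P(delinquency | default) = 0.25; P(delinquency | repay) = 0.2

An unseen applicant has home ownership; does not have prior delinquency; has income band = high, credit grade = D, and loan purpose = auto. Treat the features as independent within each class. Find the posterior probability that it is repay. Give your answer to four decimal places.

default: 0.45 × 0.25 × 0.6 × 0.05 × 0.1 × (1−0.25) = 0.000253125
repay: 0.55 × 0.4 × 0.8 × 0.45 × 0.05 × (1−0.2) = 0.003168
P(repay | x) = 0.003168 / 0.003421125 ≈ 0.9260

0.9260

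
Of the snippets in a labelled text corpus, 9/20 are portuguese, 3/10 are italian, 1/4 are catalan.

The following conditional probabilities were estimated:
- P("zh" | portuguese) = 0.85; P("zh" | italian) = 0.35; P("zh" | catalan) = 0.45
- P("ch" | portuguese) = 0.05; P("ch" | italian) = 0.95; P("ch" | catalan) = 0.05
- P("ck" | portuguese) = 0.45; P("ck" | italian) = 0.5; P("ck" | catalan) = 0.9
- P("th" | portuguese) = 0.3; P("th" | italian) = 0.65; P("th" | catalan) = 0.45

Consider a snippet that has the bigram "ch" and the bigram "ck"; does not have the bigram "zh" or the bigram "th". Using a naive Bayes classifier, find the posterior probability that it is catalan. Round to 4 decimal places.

portuguese: 0.45 × (1−0.85) × 0.05 × 0.45 × (1−0.3) = 0.001063125
italian: 0.3 × (1−0.35) × 0.95 × 0.5 × (1−0.65) = 0.03241875
catalan: 0.25 × (1−0.45) × 0.05 × 0.9 × (1−0.45) = 0.003403125
P(catalan | x) = 0.003403125 / 0.036885 ≈ 0.0923

0.0923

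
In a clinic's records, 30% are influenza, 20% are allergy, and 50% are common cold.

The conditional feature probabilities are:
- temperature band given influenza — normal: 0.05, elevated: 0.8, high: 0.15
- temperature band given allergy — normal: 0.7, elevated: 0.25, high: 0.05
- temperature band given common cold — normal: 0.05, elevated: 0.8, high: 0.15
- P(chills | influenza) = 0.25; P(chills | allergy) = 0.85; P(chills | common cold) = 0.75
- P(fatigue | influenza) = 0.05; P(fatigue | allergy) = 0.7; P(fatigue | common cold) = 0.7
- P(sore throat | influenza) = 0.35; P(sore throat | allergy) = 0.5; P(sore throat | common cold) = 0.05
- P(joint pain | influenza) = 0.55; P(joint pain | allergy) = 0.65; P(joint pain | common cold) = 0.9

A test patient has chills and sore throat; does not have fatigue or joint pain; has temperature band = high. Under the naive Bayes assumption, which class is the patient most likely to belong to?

influenza

influenza: 0.3 × 0.15 × 0.25 × (1−0.05) × 0.35 × (1−0.55) = 0.00168328125
allergy: 0.2 × 0.05 × 0.85 × (1−0.7) × 0.5 × (1−0.65) = 0.00044625
common cold: 0.5 × 0.15 × 0.75 × (1−0.7) × 0.05 × (1−0.9) = 0.000084375
Highest score → influenza.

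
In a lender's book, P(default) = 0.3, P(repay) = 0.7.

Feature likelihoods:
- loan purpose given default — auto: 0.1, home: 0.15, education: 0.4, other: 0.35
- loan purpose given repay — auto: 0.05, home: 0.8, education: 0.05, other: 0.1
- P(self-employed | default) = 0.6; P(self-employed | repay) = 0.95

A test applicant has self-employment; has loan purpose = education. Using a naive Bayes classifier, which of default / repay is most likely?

default: 0.3 × 0.4 × 0.6 = 0.072
repay: 0.7 × 0.05 × 0.95 = 0.03325
Highest score → default.

default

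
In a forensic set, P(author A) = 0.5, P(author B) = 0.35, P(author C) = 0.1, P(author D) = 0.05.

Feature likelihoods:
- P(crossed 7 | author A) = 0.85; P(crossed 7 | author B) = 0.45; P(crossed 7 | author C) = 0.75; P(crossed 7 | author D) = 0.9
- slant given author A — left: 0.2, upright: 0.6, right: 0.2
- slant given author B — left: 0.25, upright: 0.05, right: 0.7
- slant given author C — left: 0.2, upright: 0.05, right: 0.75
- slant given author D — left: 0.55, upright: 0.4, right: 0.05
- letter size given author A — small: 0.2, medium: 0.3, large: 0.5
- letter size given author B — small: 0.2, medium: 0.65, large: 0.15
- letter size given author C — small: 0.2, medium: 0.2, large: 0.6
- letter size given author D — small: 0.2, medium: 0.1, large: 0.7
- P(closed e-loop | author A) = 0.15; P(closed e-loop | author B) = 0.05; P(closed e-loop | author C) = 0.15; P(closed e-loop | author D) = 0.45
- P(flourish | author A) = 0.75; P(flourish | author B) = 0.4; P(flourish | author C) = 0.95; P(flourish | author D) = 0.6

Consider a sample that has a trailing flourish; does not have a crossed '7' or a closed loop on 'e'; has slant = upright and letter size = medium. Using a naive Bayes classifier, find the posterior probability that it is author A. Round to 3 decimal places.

author A: 0.5 × (1−0.85) × 0.6 × 0.3 × (1−0.15) × 0.75 = 0.00860625
author B: 0.35 × (1−0.45) × 0.05 × 0.65 × (1−0.05) × 0.4 = 0.002377375
author C: 0.1 × (1−0.75) × 0.05 × 0.2 × (1−0.15) × 0.95 = 0.000201875
author D: 0.05 × (1−0.9) × 0.4 × 0.1 × (1−0.45) × 0.6 = 0.000066
P(author A | x) = 0.00860625 / 0.0112515 ≈ 0.765

0.765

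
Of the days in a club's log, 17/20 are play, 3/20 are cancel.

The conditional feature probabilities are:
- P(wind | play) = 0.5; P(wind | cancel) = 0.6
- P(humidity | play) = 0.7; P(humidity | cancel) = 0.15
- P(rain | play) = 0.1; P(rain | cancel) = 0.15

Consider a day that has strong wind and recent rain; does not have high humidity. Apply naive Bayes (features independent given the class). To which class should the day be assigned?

play: 0.85 × 0.5 × (1−0.7) × 0.1 = 0.01275
cancel: 0.15 × 0.6 × (1−0.15) × 0.15 = 0.011475
Highest score → play.

play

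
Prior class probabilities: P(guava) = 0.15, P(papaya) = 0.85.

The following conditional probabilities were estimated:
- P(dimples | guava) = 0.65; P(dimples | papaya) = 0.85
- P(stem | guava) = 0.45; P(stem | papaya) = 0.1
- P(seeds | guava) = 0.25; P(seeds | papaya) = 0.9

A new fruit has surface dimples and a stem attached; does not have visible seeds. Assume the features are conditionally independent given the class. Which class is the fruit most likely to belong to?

guava: 0.15 × 0.65 × 0.45 × (1−0.25) = 0.03290625
papaya: 0.85 × 0.85 × 0.1 × (1−0.9) = 0.007225
Highest score → guava.

guava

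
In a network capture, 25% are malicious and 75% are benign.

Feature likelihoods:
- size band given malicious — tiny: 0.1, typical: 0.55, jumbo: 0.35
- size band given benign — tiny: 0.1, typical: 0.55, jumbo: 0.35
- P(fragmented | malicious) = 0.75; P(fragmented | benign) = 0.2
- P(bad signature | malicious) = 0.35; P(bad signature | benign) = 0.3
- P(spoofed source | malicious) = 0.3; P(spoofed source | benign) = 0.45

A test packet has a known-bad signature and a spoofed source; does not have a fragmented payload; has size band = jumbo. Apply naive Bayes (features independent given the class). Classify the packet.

malicious: 0.25 × 0.35 × (1−0.75) × 0.35 × 0.3 = 0.002296875
benign: 0.75 × 0.35 × (1−0.2) × 0.3 × 0.45 = 0.02835
Highest score → benign.

benign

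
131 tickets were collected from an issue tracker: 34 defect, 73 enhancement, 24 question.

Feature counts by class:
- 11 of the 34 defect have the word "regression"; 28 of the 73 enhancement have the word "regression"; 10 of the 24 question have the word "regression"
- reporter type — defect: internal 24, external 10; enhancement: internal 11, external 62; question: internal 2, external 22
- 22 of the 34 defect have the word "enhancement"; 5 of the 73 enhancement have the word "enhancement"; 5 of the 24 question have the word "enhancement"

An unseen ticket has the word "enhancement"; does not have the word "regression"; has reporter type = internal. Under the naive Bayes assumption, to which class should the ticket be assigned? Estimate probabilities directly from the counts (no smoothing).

defect: (34/131) × (23/34) × (24/34) × (22/34) ≈ 0.0801923
enhancement: (73/131) × (45/73) × (11/73) × (5/73) ≈ 0.00354534
question: (24/131) × (14/24) × (2/24) × (5/24) ≈ 0.00185539
Highest score → defect.

defect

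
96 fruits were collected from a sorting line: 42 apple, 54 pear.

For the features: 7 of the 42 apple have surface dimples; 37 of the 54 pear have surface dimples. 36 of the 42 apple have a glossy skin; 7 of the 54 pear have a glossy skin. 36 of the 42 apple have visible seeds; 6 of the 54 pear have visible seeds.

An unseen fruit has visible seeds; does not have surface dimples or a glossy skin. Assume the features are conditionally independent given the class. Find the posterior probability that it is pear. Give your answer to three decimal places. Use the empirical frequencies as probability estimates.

0.277

apple: (42/96) × (35/42) × (6/42) × (36/42) ≈ 0.0446429
pear: (54/96) × (17/54) × (47/54) × (6/54) ≈ 0.0171253
P(pear | x) = 0.0171253 / 0.0617682 ≈ 0.277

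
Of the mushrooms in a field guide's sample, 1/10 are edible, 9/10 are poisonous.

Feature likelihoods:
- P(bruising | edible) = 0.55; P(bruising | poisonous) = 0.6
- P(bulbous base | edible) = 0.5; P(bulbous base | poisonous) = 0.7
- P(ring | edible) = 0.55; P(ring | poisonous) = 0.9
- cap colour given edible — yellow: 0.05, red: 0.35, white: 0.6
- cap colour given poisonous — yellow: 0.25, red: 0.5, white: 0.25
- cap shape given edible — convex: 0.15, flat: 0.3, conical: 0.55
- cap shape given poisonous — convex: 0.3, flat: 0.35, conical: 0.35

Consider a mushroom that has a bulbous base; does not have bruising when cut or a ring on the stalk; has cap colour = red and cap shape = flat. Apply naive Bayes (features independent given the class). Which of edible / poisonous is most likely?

edible: 0.1 × (1−0.55) × 0.5 × (1−0.55) × 0.35 × 0.3 = 0.001063125
poisonous: 0.9 × (1−0.6) × 0.7 × (1−0.9) × 0.5 × 0.35 = 0.00441
Highest score → poisonous.

poisonous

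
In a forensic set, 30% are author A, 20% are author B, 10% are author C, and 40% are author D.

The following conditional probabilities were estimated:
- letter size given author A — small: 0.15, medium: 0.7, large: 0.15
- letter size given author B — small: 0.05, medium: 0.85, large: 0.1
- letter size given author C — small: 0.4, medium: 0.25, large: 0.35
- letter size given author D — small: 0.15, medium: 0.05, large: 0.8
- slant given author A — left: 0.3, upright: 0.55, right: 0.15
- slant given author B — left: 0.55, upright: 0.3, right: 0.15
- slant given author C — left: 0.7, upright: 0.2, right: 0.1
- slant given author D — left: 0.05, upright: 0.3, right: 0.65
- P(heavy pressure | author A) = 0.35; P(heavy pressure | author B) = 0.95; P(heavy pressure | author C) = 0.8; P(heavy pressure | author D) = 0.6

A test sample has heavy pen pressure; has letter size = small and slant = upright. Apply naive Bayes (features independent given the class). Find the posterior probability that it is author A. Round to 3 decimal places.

author A: 0.3 × 0.15 × 0.55 × 0.35 = 0.0086625
author B: 0.2 × 0.05 × 0.3 × 0.95 = 0.00285
author C: 0.1 × 0.4 × 0.2 × 0.8 = 0.0064
author D: 0.4 × 0.15 × 0.3 × 0.6 = 0.0108
P(author A | x) = 0.0086625 / 0.0287125 ≈ 0.302

0.302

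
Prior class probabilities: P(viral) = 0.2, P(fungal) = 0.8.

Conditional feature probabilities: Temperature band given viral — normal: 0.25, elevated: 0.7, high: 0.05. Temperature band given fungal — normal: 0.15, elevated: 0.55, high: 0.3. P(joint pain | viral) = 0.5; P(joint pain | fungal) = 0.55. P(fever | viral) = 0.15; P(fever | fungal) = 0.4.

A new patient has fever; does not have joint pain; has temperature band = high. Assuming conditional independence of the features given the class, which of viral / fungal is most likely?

fungal

viral: 0.2 × 0.05 × (1−0.5) × 0.15 = 0.00075
fungal: 0.8 × 0.3 × (1−0.55) × 0.4 = 0.0432
Highest score → fungal.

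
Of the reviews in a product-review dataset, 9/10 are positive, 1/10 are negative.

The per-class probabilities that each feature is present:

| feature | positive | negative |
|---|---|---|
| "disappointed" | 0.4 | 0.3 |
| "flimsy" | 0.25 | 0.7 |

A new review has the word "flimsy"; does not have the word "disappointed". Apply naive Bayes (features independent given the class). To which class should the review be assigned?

positive

positive: 0.9 × (1−0.4) × 0.25 = 0.135
negative: 0.1 × (1−0.3) × 0.7 = 0.049
Highest score → positive.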